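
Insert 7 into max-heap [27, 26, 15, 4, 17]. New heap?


Append 7: [27, 26, 15, 4, 17, 7]
Bubble up: no swaps needed
Result: [27, 26, 15, 4, 17, 7]


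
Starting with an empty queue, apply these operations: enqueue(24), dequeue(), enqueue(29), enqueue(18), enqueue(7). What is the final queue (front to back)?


enqueue(24) -> [24]
dequeue() returns 24 -> []
enqueue(29) -> [29]
enqueue(18) -> [29, 18]
enqueue(7) -> [29, 18, 7]
Final queue (front to back): [29, 18, 7]


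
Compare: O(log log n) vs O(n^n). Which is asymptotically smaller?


double-logarithmic grows slower than n^n
O(log log n) is asymptotically smaller; O(n^n) grows faster


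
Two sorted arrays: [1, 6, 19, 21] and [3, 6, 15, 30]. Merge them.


Compare heads, take smaller each step.
Merged: [1, 3, 6, 6, 15, 19, 21, 30]


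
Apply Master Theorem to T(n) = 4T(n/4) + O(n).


a=4, b=4, c=1. log_4(4)=1 = c=1. Case 2: O(n^c log n) = O(n log n)
Complexity: O(n log n)


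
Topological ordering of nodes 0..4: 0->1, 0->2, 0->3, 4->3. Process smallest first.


Kahn's algorithm, process smallest node first
Order: [0, 1, 2, 4, 3]


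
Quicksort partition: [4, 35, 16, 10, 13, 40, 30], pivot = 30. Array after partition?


Elements <= 30 go left of pivot.
Result: [4, 16, 10, 13, 30, 40, 35], pivot at index 4


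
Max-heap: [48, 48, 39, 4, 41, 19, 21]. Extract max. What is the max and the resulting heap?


Max = 48
Replace root with last, heapify down
Resulting heap: [48, 41, 39, 4, 21, 19]


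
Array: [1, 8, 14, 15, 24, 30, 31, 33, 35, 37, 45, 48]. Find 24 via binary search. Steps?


Search for 24:
[0,11] mid=5 arr[5]=30
[0,4] mid=2 arr[2]=14
[3,4] mid=3 arr[3]=15
[4,4] mid=4 arr[4]=24
Total: 4 comparisons


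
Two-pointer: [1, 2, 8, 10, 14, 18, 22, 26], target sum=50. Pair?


Two pointers: lo=0, hi=7
No pair sums to 50


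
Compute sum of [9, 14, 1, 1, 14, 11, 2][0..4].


Prefix sums: [0, 9, 23, 24, 25, 39, 50, 52]
Sum[0..4] = prefix[5] - prefix[0] = 39 - 0 = 39


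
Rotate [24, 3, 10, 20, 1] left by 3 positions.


Left rotate by 3: [20, 1, 24, 3, 10]


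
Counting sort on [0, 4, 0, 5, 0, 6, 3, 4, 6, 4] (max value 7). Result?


Count array: [3, 0, 0, 1, 3, 1, 2, 0]
Reconstruct: [0, 0, 0, 3, 4, 4, 4, 5, 6, 6]


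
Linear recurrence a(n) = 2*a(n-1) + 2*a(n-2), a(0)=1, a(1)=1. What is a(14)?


Build bottom-up:
...a(12)=86464, a(13)=236224, a(14)=2*236224+2*86464=645376


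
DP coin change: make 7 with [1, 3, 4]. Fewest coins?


dp[0]=0; dp[i]=1+min(dp[i-c] for c in coins)
...dp[2]=2, dp[3]=1, dp[4]=1, dp[5]=2, dp[6]=2, dp[7]=2
Minimum coins for 7 = 2


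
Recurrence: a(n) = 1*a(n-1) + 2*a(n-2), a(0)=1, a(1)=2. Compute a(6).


Build bottom-up:
...a(4)=16, a(5)=32, a(6)=1*32+2*16=64


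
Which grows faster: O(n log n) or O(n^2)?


linearithmic grows slower than quadratic
O(n log n) is asymptotically smaller; O(n^2) grows faster


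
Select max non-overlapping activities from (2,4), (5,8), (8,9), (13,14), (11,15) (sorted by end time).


Greedy: pick earliest-ending, then skip overlaps.
Selected (4 activities): [(2, 4), (5, 8), (8, 9), (13, 14)]


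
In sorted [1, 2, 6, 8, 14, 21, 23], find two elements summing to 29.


Two pointers: lo=0, hi=6
Found pair: (6, 23) summing to 29


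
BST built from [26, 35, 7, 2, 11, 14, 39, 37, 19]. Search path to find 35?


BST root = 26
Search for 35: compare at each node
Path: [26, 35]


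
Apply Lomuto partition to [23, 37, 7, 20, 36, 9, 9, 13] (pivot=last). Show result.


Elements <= 13 go left of pivot.
Result: [7, 9, 9, 13, 36, 37, 23, 20], pivot at index 3


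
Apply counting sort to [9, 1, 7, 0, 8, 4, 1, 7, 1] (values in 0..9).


Count array: [1, 3, 0, 0, 1, 0, 0, 2, 1, 1]
Reconstruct: [0, 1, 1, 1, 4, 7, 7, 8, 9]


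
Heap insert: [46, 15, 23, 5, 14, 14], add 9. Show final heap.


Append 9: [46, 15, 23, 5, 14, 14, 9]
Bubble up: no swaps needed
Result: [46, 15, 23, 5, 14, 14, 9]


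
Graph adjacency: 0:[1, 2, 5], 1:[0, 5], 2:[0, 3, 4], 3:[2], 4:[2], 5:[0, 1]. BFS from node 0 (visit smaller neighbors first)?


BFS queue: start with [0]
Visit order: [0, 1, 2, 5, 3, 4]


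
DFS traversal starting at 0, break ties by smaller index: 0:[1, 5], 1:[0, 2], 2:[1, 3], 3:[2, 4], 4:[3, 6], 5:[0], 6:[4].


DFS stack-based: start with [0]
Visit order: [0, 1, 2, 3, 4, 6, 5]


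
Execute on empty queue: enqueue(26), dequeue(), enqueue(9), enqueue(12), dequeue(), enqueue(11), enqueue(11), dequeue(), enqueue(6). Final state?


enqueue(26) -> [26]
dequeue() returns 26 -> []
enqueue(9) -> [9]
enqueue(12) -> [9, 12]
dequeue() returns 9 -> [12]
enqueue(11) -> [12, 11]
enqueue(11) -> [12, 11, 11]
dequeue() returns 12 -> [11, 11]
enqueue(6) -> [11, 11, 6]
Final queue (front to back): [11, 11, 6]


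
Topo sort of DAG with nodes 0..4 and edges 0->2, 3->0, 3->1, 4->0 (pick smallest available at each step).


Kahn's algorithm, process smallest node first
Order: [3, 1, 4, 0, 2]


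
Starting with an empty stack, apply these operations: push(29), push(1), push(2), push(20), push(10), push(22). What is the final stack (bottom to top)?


push(29) -> [29]
push(1) -> [29, 1]
push(2) -> [29, 1, 2]
push(20) -> [29, 1, 2, 20]
push(10) -> [29, 1, 2, 20, 10]
push(22) -> [29, 1, 2, 20, 10, 22]
Final stack (bottom to top): [29, 1, 2, 20, 10, 22]


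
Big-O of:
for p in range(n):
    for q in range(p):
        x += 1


Per nesting level: O(n) * O(n) [triangular over p] = O(n^2)
Complexity: O(n^2)


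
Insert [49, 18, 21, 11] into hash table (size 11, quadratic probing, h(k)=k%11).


Insertions: 49->slot 5; 18->slot 7; 21->slot 10; 11->slot 0
Table: [11, None, None, None, None, 49, None, 18, None, None, 21]


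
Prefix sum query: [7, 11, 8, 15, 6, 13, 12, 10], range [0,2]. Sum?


Prefix sums: [0, 7, 18, 26, 41, 47, 60, 72, 82]
Sum[0..2] = prefix[3] - prefix[0] = 26 - 0 = 26


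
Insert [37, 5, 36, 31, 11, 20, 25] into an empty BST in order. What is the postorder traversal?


Root = 37; build tree by BST insertion.
Postorder traversal: [25, 20, 11, 31, 36, 5, 37]


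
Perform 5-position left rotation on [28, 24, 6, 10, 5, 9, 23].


Left rotate by 5: [9, 23, 28, 24, 6, 10, 5]


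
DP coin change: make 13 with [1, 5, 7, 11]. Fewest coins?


dp[0]=0; dp[i]=1+min(dp[i-c] for c in coins)
...dp[8]=2, dp[9]=3, dp[10]=2, dp[11]=1, dp[12]=2, dp[13]=3
Minimum coins for 13 = 3


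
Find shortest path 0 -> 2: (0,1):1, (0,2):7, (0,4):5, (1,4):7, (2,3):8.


Dijkstra from 0:
Distances: {0: 0, 1: 1, 2: 7, 3: 15, 4: 5}
Shortest distance to 2 = 7, path = [0, 2]


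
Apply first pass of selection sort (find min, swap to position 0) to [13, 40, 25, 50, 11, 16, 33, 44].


After one pass: [11, 40, 25, 50, 13, 16, 33, 44]


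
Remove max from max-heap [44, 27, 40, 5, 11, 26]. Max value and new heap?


Max = 44
Replace root with last, heapify down
Resulting heap: [40, 27, 26, 5, 11]


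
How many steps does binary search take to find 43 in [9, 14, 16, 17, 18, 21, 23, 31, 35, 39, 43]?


Search for 43:
[0,10] mid=5 arr[5]=21
[6,10] mid=8 arr[8]=35
[9,10] mid=9 arr[9]=39
[10,10] mid=10 arr[10]=43
Total: 4 comparisons


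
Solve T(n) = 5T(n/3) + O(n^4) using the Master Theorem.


a=5, b=3, c=4. log_3(5)=1.465 < c=4. Case 3: O(n^c) = O(n^4)
Complexity: O(n^4)


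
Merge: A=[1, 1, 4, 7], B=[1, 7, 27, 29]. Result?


Compare heads, take smaller each step.
Merged: [1, 1, 1, 4, 7, 7, 27, 29]


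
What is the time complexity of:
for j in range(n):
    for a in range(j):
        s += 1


Per nesting level: O(n) * O(n) [triangular over j] = O(n^2)
Complexity: O(n^2)


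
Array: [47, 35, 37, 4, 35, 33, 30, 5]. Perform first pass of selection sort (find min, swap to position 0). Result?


After one pass: [4, 35, 37, 47, 35, 33, 30, 5]


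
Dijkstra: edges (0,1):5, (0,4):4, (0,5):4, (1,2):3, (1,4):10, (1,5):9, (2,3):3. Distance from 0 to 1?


Dijkstra from 0:
Distances: {0: 0, 1: 5, 2: 8, 3: 11, 4: 4, 5: 4}
Shortest distance to 1 = 5, path = [0, 1]


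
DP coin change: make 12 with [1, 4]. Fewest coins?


dp[0]=0; dp[i]=1+min(dp[i-c] for c in coins)
...dp[7]=4, dp[8]=2, dp[9]=3, dp[10]=4, dp[11]=5, dp[12]=3
Minimum coins for 12 = 3


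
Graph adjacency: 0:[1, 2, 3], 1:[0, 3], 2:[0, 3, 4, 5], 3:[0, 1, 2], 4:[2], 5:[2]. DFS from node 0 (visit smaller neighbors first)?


DFS stack-based: start with [0]
Visit order: [0, 1, 3, 2, 4, 5]


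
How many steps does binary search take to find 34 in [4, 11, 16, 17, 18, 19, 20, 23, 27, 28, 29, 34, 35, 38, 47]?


Search for 34:
[0,14] mid=7 arr[7]=23
[8,14] mid=11 arr[11]=34
Total: 2 comparisons


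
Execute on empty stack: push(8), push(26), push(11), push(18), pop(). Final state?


push(8) -> [8]
push(26) -> [8, 26]
push(11) -> [8, 26, 11]
push(18) -> [8, 26, 11, 18]
pop() returns 18 -> [8, 26, 11]
Final stack (bottom to top): [8, 26, 11]


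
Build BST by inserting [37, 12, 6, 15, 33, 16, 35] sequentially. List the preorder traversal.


Root = 37; build tree by BST insertion.
Preorder traversal: [37, 12, 6, 15, 33, 16, 35]


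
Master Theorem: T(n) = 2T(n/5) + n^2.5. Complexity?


a=2, b=5, c=2.5. log_5(2)=0.431 < c=2.5. Case 3: O(n^c) = O(n^2.500)
Complexity: O(n^2.500)


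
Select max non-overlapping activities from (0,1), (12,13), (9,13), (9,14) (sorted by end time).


Greedy: pick earliest-ending, then skip overlaps.
Selected (2 activities): [(0, 1), (12, 13)]


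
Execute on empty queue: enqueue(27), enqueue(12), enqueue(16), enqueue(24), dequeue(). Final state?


enqueue(27) -> [27]
enqueue(12) -> [27, 12]
enqueue(16) -> [27, 12, 16]
enqueue(24) -> [27, 12, 16, 24]
dequeue() returns 27 -> [12, 16, 24]
Final queue (front to back): [12, 16, 24]


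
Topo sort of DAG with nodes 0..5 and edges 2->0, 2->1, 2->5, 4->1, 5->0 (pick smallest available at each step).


Kahn's algorithm, process smallest node first
Order: [2, 3, 4, 1, 5, 0]


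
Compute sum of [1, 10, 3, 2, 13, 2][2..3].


Prefix sums: [0, 1, 11, 14, 16, 29, 31]
Sum[2..3] = prefix[4] - prefix[2] = 16 - 11 = 5


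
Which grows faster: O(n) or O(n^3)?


linear grows slower than cubic
O(n) is asymptotically smaller; O(n^3) grows faster


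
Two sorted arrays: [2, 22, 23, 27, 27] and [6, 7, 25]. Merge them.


Compare heads, take smaller each step.
Merged: [2, 6, 7, 22, 23, 25, 27, 27]


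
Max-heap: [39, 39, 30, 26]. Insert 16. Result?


Append 16: [39, 39, 30, 26, 16]
Bubble up: no swaps needed
Result: [39, 39, 30, 26, 16]


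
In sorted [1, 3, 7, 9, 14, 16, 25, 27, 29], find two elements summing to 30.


Two pointers: lo=0, hi=8
Found pair: (1, 29) summing to 30


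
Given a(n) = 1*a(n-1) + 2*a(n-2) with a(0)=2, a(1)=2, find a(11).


Build bottom-up:
...a(9)=682, a(10)=1366, a(11)=1*1366+2*682=2730


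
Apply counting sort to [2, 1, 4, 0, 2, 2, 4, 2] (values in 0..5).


Count array: [1, 1, 4, 0, 2, 0]
Reconstruct: [0, 1, 2, 2, 2, 2, 4, 4]


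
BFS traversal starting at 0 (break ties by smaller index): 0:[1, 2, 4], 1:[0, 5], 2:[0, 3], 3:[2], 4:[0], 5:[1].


BFS queue: start with [0]
Visit order: [0, 1, 2, 4, 5, 3]


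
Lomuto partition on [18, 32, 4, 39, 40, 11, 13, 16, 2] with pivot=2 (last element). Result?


Elements <= 2 go left of pivot.
Result: [2, 32, 4, 39, 40, 11, 13, 16, 18], pivot at index 0


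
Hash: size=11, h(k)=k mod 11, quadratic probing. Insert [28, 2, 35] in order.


Insertions: 28->slot 6; 2->slot 2; 35->slot 3
Table: [None, None, 2, 35, None, None, 28, None, None, None, None]


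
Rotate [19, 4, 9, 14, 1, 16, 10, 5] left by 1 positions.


Left rotate by 1: [4, 9, 14, 1, 16, 10, 5, 19]


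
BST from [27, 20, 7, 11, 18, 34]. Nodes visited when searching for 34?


BST root = 27
Search for 34: compare at each node
Path: [27, 34]


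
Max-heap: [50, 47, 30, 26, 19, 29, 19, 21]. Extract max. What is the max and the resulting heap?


Max = 50
Replace root with last, heapify down
Resulting heap: [47, 26, 30, 21, 19, 29, 19]


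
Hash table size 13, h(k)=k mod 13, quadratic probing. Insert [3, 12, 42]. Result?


Insertions: 3->slot 3; 12->slot 12; 42->slot 4
Table: [None, None, None, 3, 42, None, None, None, None, None, None, None, 12]


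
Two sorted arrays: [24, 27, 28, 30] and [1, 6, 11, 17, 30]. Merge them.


Compare heads, take smaller each step.
Merged: [1, 6, 11, 17, 24, 27, 28, 30, 30]


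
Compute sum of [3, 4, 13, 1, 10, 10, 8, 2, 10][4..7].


Prefix sums: [0, 3, 7, 20, 21, 31, 41, 49, 51, 61]
Sum[4..7] = prefix[8] - prefix[4] = 51 - 21 = 30


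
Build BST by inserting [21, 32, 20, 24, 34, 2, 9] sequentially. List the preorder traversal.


Root = 21; build tree by BST insertion.
Preorder traversal: [21, 20, 2, 9, 32, 24, 34]


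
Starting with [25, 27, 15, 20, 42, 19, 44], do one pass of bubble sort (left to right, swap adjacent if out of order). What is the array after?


After one pass: [25, 15, 20, 27, 19, 42, 44]


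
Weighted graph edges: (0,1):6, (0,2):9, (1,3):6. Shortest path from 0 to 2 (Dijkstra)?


Dijkstra from 0:
Distances: {0: 0, 1: 6, 2: 9, 3: 12}
Shortest distance to 2 = 9, path = [0, 2]


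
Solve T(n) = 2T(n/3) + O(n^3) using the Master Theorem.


a=2, b=3, c=3. log_3(2)=0.631 < c=3. Case 3: O(n^c) = O(n^3)
Complexity: O(n^3)


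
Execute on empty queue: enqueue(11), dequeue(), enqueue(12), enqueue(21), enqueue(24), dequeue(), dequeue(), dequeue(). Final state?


enqueue(11) -> [11]
dequeue() returns 11 -> []
enqueue(12) -> [12]
enqueue(21) -> [12, 21]
enqueue(24) -> [12, 21, 24]
dequeue() returns 12 -> [21, 24]
dequeue() returns 21 -> [24]
dequeue() returns 24 -> []
Final queue (front to back): []


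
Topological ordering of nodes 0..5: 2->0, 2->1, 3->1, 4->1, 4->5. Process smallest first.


Kahn's algorithm, process smallest node first
Order: [2, 0, 3, 4, 1, 5]


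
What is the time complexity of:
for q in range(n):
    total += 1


Per nesting level: O(n) = O(n)
Complexity: O(n)


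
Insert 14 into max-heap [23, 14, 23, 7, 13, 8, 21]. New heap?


Append 14: [23, 14, 23, 7, 13, 8, 21, 14]
Bubble up: swap idx 7(14) with idx 3(7)
Result: [23, 14, 23, 14, 13, 8, 21, 7]


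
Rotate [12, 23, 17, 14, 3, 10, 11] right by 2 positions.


Right rotate by 2: [10, 11, 12, 23, 17, 14, 3]


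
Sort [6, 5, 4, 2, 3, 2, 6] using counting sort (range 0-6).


Count array: [0, 0, 2, 1, 1, 1, 2]
Reconstruct: [2, 2, 3, 4, 5, 6, 6]


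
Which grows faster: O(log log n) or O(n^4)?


double-logarithmic grows slower than quartic
O(log log n) is asymptotically smaller; O(n^4) grows faster


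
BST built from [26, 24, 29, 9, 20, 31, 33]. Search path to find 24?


BST root = 26
Search for 24: compare at each node
Path: [26, 24]


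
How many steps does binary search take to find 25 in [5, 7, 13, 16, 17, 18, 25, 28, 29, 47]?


Search for 25:
[0,9] mid=4 arr[4]=17
[5,9] mid=7 arr[7]=28
[5,6] mid=5 arr[5]=18
[6,6] mid=6 arr[6]=25
Total: 4 comparisons


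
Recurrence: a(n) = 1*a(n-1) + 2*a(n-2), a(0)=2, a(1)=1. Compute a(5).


Build bottom-up:
...a(3)=7, a(4)=17, a(5)=1*17+2*7=31


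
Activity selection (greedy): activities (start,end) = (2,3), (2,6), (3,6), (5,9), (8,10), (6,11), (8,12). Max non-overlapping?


Greedy: pick earliest-ending, then skip overlaps.
Selected (3 activities): [(2, 3), (3, 6), (8, 10)]


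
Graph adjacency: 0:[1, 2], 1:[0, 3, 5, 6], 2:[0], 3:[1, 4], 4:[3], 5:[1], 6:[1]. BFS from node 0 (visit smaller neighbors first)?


BFS queue: start with [0]
Visit order: [0, 1, 2, 3, 5, 6, 4]


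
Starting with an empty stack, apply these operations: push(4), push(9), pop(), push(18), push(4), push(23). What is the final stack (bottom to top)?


push(4) -> [4]
push(9) -> [4, 9]
pop() returns 9 -> [4]
push(18) -> [4, 18]
push(4) -> [4, 18, 4]
push(23) -> [4, 18, 4, 23]
Final stack (bottom to top): [4, 18, 4, 23]


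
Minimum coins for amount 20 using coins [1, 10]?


dp[0]=0; dp[i]=1+min(dp[i-c] for c in coins)
...dp[15]=6, dp[16]=7, dp[17]=8, dp[18]=9, dp[19]=10, dp[20]=2
Minimum coins for 20 = 2


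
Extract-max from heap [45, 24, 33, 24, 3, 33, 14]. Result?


Max = 45
Replace root with last, heapify down
Resulting heap: [33, 24, 33, 24, 3, 14]


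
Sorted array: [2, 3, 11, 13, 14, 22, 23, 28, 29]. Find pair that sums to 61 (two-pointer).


Two pointers: lo=0, hi=8
No pair sums to 61


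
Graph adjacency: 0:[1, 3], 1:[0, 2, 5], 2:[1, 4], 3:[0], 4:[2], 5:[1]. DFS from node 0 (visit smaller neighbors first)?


DFS stack-based: start with [0]
Visit order: [0, 1, 2, 4, 5, 3]


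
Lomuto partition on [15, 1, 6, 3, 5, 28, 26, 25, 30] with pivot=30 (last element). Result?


Elements <= 30 go left of pivot.
Result: [15, 1, 6, 3, 5, 28, 26, 25, 30], pivot at index 8


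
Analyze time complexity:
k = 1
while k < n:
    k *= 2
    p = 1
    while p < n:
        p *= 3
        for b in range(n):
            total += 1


Per nesting level: O(log n) * O(log n) * O(n) = O(n (log n)^2)
Complexity: O(n (log n)^2)


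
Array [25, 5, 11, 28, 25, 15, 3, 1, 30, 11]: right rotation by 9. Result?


Right rotate by 9: [5, 11, 28, 25, 15, 3, 1, 30, 11, 25]


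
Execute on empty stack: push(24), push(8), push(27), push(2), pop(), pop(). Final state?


push(24) -> [24]
push(8) -> [24, 8]
push(27) -> [24, 8, 27]
push(2) -> [24, 8, 27, 2]
pop() returns 2 -> [24, 8, 27]
pop() returns 27 -> [24, 8]
Final stack (bottom to top): [24, 8]


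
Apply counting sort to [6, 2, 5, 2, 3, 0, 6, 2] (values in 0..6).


Count array: [1, 0, 3, 1, 0, 1, 2]
Reconstruct: [0, 2, 2, 2, 3, 5, 6, 6]


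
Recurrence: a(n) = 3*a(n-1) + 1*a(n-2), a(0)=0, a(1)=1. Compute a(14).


Build bottom-up:
...a(12)=467280, a(13)=1543321, a(14)=3*1543321+1*467280=5097243


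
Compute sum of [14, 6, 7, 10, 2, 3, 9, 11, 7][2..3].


Prefix sums: [0, 14, 20, 27, 37, 39, 42, 51, 62, 69]
Sum[2..3] = prefix[4] - prefix[2] = 37 - 20 = 17


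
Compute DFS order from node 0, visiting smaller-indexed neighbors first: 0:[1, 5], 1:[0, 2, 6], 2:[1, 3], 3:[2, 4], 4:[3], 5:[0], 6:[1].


DFS stack-based: start with [0]
Visit order: [0, 1, 2, 3, 4, 6, 5]


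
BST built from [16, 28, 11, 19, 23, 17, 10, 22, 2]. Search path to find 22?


BST root = 16
Search for 22: compare at each node
Path: [16, 28, 19, 23, 22]


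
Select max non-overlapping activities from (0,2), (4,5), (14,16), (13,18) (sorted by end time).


Greedy: pick earliest-ending, then skip overlaps.
Selected (3 activities): [(0, 2), (4, 5), (14, 16)]


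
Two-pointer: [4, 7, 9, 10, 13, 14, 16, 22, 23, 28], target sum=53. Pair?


Two pointers: lo=0, hi=9
No pair sums to 53


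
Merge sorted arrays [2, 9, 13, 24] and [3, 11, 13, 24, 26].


Compare heads, take smaller each step.
Merged: [2, 3, 9, 11, 13, 13, 24, 24, 26]


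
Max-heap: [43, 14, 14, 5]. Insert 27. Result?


Append 27: [43, 14, 14, 5, 27]
Bubble up: swap idx 4(27) with idx 1(14)
Result: [43, 27, 14, 5, 14]


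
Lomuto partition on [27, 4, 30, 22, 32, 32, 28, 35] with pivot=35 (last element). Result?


Elements <= 35 go left of pivot.
Result: [27, 4, 30, 22, 32, 32, 28, 35], pivot at index 7


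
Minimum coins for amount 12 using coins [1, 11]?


dp[0]=0; dp[i]=1+min(dp[i-c] for c in coins)
...dp[7]=7, dp[8]=8, dp[9]=9, dp[10]=10, dp[11]=1, dp[12]=2
Minimum coins for 12 = 2


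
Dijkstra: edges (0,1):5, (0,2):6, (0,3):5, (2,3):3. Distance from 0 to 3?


Dijkstra from 0:
Distances: {0: 0, 1: 5, 2: 6, 3: 5}
Shortest distance to 3 = 5, path = [0, 3]


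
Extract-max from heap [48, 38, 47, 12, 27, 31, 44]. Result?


Max = 48
Replace root with last, heapify down
Resulting heap: [47, 38, 44, 12, 27, 31]


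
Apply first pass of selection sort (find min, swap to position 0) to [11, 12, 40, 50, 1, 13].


After one pass: [1, 12, 40, 50, 11, 13]


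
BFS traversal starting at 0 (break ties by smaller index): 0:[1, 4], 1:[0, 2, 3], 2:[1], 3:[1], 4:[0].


BFS queue: start with [0]
Visit order: [0, 1, 4, 2, 3]


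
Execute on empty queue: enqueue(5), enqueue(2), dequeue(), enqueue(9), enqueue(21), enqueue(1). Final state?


enqueue(5) -> [5]
enqueue(2) -> [5, 2]
dequeue() returns 5 -> [2]
enqueue(9) -> [2, 9]
enqueue(21) -> [2, 9, 21]
enqueue(1) -> [2, 9, 21, 1]
Final queue (front to back): [2, 9, 21, 1]


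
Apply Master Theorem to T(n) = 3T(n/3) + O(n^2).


a=3, b=3, c=2. log_3(3)=1 < c=2. Case 3: O(n^c) = O(n^2)
Complexity: O(n^2)


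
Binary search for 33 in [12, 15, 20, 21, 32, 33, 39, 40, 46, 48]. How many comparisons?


Search for 33:
[0,9] mid=4 arr[4]=32
[5,9] mid=7 arr[7]=40
[5,6] mid=5 arr[5]=33
Total: 3 comparisons


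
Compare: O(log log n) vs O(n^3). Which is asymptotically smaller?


double-logarithmic grows slower than cubic
O(log log n) is asymptotically smaller; O(n^3) grows faster


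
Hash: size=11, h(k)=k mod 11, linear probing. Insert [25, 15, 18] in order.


Insertions: 25->slot 3; 15->slot 4; 18->slot 7
Table: [None, None, None, 25, 15, None, None, 18, None, None, None]


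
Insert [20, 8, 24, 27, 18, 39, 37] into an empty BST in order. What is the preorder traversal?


Root = 20; build tree by BST insertion.
Preorder traversal: [20, 8, 18, 24, 27, 39, 37]


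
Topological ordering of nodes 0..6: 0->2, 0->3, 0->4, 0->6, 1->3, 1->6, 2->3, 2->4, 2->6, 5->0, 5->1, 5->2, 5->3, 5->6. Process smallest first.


Kahn's algorithm, process smallest node first
Order: [5, 0, 1, 2, 3, 4, 6]


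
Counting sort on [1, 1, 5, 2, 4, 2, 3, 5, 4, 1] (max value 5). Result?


Count array: [0, 3, 2, 1, 2, 2]
Reconstruct: [1, 1, 1, 2, 2, 3, 4, 4, 5, 5]


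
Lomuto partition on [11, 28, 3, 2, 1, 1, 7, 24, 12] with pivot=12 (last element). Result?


Elements <= 12 go left of pivot.
Result: [11, 3, 2, 1, 1, 7, 12, 24, 28], pivot at index 6


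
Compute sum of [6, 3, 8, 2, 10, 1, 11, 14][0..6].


Prefix sums: [0, 6, 9, 17, 19, 29, 30, 41, 55]
Sum[0..6] = prefix[7] - prefix[0] = 41 - 0 = 41


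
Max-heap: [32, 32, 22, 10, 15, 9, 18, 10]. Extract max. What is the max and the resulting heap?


Max = 32
Replace root with last, heapify down
Resulting heap: [32, 15, 22, 10, 10, 9, 18]


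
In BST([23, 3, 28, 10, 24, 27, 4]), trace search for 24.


BST root = 23
Search for 24: compare at each node
Path: [23, 28, 24]


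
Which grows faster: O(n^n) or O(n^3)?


cubic grows slower than n^n
O(n^3) is asymptotically smaller; O(n^n) grows faster


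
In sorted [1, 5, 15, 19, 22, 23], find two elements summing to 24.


Two pointers: lo=0, hi=5
Found pair: (1, 23) summing to 24


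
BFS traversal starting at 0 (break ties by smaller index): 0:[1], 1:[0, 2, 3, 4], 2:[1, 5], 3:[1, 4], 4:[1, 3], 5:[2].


BFS queue: start with [0]
Visit order: [0, 1, 2, 3, 4, 5]


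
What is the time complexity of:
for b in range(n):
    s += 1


Per nesting level: O(n) = O(n)
Complexity: O(n)


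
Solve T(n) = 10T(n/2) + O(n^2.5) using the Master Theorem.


a=10, b=2, c=2.5. log_2(10)=3.322 > c=2.5. Case 1: O(n^log_b(a)) = O(n^3.322)
Complexity: O(n^3.322)


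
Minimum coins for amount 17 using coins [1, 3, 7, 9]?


dp[0]=0; dp[i]=1+min(dp[i-c] for c in coins)
...dp[12]=2, dp[13]=3, dp[14]=2, dp[15]=3, dp[16]=2, dp[17]=3
Minimum coins for 17 = 3


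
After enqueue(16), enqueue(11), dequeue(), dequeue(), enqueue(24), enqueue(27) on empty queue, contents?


enqueue(16) -> [16]
enqueue(11) -> [16, 11]
dequeue() returns 16 -> [11]
dequeue() returns 11 -> []
enqueue(24) -> [24]
enqueue(27) -> [24, 27]
Final queue (front to back): [24, 27]


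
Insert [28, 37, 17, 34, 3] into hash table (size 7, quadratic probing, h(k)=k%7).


Insertions: 28->slot 0; 37->slot 2; 17->slot 3; 34->slot 6; 3->slot 4
Table: [28, None, 37, 17, 3, None, 34]


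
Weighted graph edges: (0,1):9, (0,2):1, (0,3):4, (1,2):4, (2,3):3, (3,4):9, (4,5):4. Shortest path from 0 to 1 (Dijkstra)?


Dijkstra from 0:
Distances: {0: 0, 1: 5, 2: 1, 3: 4, 4: 13, 5: 17}
Shortest distance to 1 = 5, path = [0, 2, 1]


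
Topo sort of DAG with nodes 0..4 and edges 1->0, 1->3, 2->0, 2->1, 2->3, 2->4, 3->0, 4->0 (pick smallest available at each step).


Kahn's algorithm, process smallest node first
Order: [2, 1, 3, 4, 0]


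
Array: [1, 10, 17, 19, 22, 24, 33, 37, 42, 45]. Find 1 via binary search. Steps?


Search for 1:
[0,9] mid=4 arr[4]=22
[0,3] mid=1 arr[1]=10
[0,0] mid=0 arr[0]=1
Total: 3 comparisons


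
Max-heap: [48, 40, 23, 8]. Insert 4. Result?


Append 4: [48, 40, 23, 8, 4]
Bubble up: no swaps needed
Result: [48, 40, 23, 8, 4]


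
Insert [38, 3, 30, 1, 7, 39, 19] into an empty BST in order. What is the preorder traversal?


Root = 38; build tree by BST insertion.
Preorder traversal: [38, 3, 1, 30, 7, 19, 39]


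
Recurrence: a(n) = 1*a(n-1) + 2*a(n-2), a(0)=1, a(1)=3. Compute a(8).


Build bottom-up:
...a(6)=85, a(7)=171, a(8)=1*171+2*85=341


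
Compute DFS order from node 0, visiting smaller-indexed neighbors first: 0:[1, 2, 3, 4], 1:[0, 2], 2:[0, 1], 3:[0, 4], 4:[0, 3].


DFS stack-based: start with [0]
Visit order: [0, 1, 2, 3, 4]


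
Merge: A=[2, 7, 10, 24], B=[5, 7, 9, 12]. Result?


Compare heads, take smaller each step.
Merged: [2, 5, 7, 7, 9, 10, 12, 24]


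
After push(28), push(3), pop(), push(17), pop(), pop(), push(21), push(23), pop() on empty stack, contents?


push(28) -> [28]
push(3) -> [28, 3]
pop() returns 3 -> [28]
push(17) -> [28, 17]
pop() returns 17 -> [28]
pop() returns 28 -> []
push(21) -> [21]
push(23) -> [21, 23]
pop() returns 23 -> [21]
Final stack (bottom to top): [21]


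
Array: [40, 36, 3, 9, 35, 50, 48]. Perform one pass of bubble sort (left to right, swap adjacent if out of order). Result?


After one pass: [36, 3, 9, 35, 40, 48, 50]


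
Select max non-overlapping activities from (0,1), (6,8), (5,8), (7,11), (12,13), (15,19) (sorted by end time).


Greedy: pick earliest-ending, then skip overlaps.
Selected (4 activities): [(0, 1), (6, 8), (12, 13), (15, 19)]


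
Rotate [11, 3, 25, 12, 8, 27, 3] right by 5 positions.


Right rotate by 5: [25, 12, 8, 27, 3, 11, 3]


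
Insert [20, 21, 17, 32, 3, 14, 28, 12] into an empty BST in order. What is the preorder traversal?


Root = 20; build tree by BST insertion.
Preorder traversal: [20, 17, 3, 14, 12, 21, 32, 28]


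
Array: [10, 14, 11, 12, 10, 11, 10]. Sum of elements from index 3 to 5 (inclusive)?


Prefix sums: [0, 10, 24, 35, 47, 57, 68, 78]
Sum[3..5] = prefix[6] - prefix[3] = 68 - 35 = 33


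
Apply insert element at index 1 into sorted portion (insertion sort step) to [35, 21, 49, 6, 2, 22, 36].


After one pass: [21, 35, 49, 6, 2, 22, 36]


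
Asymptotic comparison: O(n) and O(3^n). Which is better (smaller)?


linear grows slower than exponential (base 3)
O(n) is asymptotically smaller; O(3^n) grows faster


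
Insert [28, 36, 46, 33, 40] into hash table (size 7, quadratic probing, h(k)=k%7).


Insertions: 28->slot 0; 36->slot 1; 46->slot 4; 33->slot 5; 40->slot 6
Table: [28, 36, None, None, 46, 33, 40]


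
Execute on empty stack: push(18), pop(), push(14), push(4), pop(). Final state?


push(18) -> [18]
pop() returns 18 -> []
push(14) -> [14]
push(4) -> [14, 4]
pop() returns 4 -> [14]
Final stack (bottom to top): [14]


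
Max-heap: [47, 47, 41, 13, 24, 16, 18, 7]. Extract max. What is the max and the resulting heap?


Max = 47
Replace root with last, heapify down
Resulting heap: [47, 24, 41, 13, 7, 16, 18]


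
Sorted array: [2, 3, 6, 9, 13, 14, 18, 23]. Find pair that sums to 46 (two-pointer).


Two pointers: lo=0, hi=7
No pair sums to 46


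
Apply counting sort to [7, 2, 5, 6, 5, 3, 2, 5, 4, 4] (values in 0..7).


Count array: [0, 0, 2, 1, 2, 3, 1, 1]
Reconstruct: [2, 2, 3, 4, 4, 5, 5, 5, 6, 7]


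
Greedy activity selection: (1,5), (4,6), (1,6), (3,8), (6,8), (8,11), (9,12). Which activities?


Greedy: pick earliest-ending, then skip overlaps.
Selected (3 activities): [(1, 5), (6, 8), (8, 11)]


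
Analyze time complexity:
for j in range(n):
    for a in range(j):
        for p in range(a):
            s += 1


Per nesting level: O(n) * O(n) [triangular over j] * O(n) [triangular over a] = O(n^3)
Complexity: O(n^3)


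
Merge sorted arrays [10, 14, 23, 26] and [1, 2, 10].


Compare heads, take smaller each step.
Merged: [1, 2, 10, 10, 14, 23, 26]


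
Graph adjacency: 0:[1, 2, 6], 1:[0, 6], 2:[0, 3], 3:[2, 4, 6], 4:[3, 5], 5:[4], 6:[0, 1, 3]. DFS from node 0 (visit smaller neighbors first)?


DFS stack-based: start with [0]
Visit order: [0, 1, 6, 3, 2, 4, 5]


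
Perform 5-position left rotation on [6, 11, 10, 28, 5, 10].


Left rotate by 5: [10, 6, 11, 10, 28, 5]


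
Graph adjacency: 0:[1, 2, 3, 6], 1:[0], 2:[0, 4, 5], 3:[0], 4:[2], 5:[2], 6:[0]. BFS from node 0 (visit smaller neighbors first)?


BFS queue: start with [0]
Visit order: [0, 1, 2, 3, 6, 4, 5]


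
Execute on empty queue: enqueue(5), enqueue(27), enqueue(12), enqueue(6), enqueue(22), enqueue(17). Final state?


enqueue(5) -> [5]
enqueue(27) -> [5, 27]
enqueue(12) -> [5, 27, 12]
enqueue(6) -> [5, 27, 12, 6]
enqueue(22) -> [5, 27, 12, 6, 22]
enqueue(17) -> [5, 27, 12, 6, 22, 17]
Final queue (front to back): [5, 27, 12, 6, 22, 17]


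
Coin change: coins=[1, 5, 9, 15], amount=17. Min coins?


dp[0]=0; dp[i]=1+min(dp[i-c] for c in coins)
...dp[12]=4, dp[13]=5, dp[14]=2, dp[15]=1, dp[16]=2, dp[17]=3
Minimum coins for 17 = 3


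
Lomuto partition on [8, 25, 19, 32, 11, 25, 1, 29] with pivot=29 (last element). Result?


Elements <= 29 go left of pivot.
Result: [8, 25, 19, 11, 25, 1, 29, 32], pivot at index 6


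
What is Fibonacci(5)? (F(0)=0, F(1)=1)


F(n)=F(n-1)+F(n-2)
...F(3)=2, F(4)=3, F(5)=5


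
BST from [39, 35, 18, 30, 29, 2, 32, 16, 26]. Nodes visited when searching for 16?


BST root = 39
Search for 16: compare at each node
Path: [39, 35, 18, 2, 16]


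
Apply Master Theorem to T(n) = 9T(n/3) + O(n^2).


a=9, b=3, c=2. log_3(9)=2 = c=2. Case 2: O(n^c log n) = O(n^2 log n)
Complexity: O(n^2 log n)


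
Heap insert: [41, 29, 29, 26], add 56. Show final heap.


Append 56: [41, 29, 29, 26, 56]
Bubble up: swap idx 4(56) with idx 1(29); swap idx 1(56) with idx 0(41)
Result: [56, 41, 29, 26, 29]


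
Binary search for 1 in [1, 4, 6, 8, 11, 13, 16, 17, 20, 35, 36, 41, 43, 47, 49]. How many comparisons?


Search for 1:
[0,14] mid=7 arr[7]=17
[0,6] mid=3 arr[3]=8
[0,2] mid=1 arr[1]=4
[0,0] mid=0 arr[0]=1
Total: 4 comparisons


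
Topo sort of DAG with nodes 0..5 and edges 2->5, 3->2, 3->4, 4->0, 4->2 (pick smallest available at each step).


Kahn's algorithm, process smallest node first
Order: [1, 3, 4, 0, 2, 5]


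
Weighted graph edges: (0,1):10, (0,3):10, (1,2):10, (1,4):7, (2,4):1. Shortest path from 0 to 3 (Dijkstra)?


Dijkstra from 0:
Distances: {0: 0, 1: 10, 2: 18, 3: 10, 4: 17}
Shortest distance to 3 = 10, path = [0, 3]


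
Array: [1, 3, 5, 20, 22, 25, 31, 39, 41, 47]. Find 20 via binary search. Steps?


Search for 20:
[0,9] mid=4 arr[4]=22
[0,3] mid=1 arr[1]=3
[2,3] mid=2 arr[2]=5
[3,3] mid=3 arr[3]=20
Total: 4 comparisons


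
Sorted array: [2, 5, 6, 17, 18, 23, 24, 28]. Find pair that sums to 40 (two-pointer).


Two pointers: lo=0, hi=7
Found pair: (17, 23) summing to 40


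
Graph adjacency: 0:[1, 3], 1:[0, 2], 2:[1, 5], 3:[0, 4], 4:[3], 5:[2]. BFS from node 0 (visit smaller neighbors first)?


BFS queue: start with [0]
Visit order: [0, 1, 3, 2, 4, 5]


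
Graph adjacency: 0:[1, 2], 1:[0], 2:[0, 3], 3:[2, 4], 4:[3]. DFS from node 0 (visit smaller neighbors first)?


DFS stack-based: start with [0]
Visit order: [0, 1, 2, 3, 4]


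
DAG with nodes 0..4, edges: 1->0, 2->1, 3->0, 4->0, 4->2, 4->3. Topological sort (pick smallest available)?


Kahn's algorithm, process smallest node first
Order: [4, 2, 1, 3, 0]


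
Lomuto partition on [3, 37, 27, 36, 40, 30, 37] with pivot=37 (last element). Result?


Elements <= 37 go left of pivot.
Result: [3, 37, 27, 36, 30, 37, 40], pivot at index 5


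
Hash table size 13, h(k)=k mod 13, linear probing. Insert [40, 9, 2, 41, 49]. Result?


Insertions: 40->slot 1; 9->slot 9; 2->slot 2; 41->slot 3; 49->slot 10
Table: [None, 40, 2, 41, None, None, None, None, None, 9, 49, None, None]


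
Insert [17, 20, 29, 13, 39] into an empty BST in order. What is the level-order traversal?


Root = 17; build tree by BST insertion.
Level-Order traversal: [17, 13, 20, 29, 39]


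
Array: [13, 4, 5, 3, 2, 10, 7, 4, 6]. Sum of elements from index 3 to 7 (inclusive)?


Prefix sums: [0, 13, 17, 22, 25, 27, 37, 44, 48, 54]
Sum[3..7] = prefix[8] - prefix[3] = 48 - 22 = 26


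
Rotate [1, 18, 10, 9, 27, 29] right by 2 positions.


Right rotate by 2: [27, 29, 1, 18, 10, 9]


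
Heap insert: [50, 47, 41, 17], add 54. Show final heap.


Append 54: [50, 47, 41, 17, 54]
Bubble up: swap idx 4(54) with idx 1(47); swap idx 1(54) with idx 0(50)
Result: [54, 50, 41, 17, 47]


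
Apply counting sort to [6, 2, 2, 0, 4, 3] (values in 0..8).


Count array: [1, 0, 2, 1, 1, 0, 1, 0, 0]
Reconstruct: [0, 2, 2, 3, 4, 6]


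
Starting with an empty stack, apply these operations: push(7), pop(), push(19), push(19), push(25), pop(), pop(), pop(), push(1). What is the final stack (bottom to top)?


push(7) -> [7]
pop() returns 7 -> []
push(19) -> [19]
push(19) -> [19, 19]
push(25) -> [19, 19, 25]
pop() returns 25 -> [19, 19]
pop() returns 19 -> [19]
pop() returns 19 -> []
push(1) -> [1]
Final stack (bottom to top): [1]


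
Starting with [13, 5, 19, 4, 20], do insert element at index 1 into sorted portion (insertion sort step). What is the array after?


After one pass: [5, 13, 19, 4, 20]


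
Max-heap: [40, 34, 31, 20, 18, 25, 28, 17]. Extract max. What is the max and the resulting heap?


Max = 40
Replace root with last, heapify down
Resulting heap: [34, 20, 31, 17, 18, 25, 28]


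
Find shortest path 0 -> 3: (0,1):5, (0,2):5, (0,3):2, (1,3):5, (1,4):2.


Dijkstra from 0:
Distances: {0: 0, 1: 5, 2: 5, 3: 2, 4: 7}
Shortest distance to 3 = 2, path = [0, 3]


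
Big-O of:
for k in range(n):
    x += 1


Per nesting level: O(n) = O(n)
Complexity: O(n)


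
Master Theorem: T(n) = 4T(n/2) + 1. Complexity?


a=4, b=2, c=0. log_2(4)=2 > c=0. Case 1: O(n^log_b(a)) = O(n^2)
Complexity: O(n^2)


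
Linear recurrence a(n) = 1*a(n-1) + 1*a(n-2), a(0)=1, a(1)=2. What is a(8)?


Build bottom-up:
...a(6)=21, a(7)=34, a(8)=1*34+1*21=55


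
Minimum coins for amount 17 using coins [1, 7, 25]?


dp[0]=0; dp[i]=1+min(dp[i-c] for c in coins)
...dp[12]=6, dp[13]=7, dp[14]=2, dp[15]=3, dp[16]=4, dp[17]=5
Minimum coins for 17 = 5


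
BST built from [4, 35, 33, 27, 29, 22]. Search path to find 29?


BST root = 4
Search for 29: compare at each node
Path: [4, 35, 33, 27, 29]


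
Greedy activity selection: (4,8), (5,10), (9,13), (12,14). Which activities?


Greedy: pick earliest-ending, then skip overlaps.
Selected (2 activities): [(4, 8), (9, 13)]


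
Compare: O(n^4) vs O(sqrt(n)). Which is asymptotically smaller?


sublinear grows slower than quartic
O(sqrt(n)) is asymptotically smaller; O(n^4) grows faster


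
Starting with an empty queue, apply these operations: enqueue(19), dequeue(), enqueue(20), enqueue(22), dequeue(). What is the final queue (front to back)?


enqueue(19) -> [19]
dequeue() returns 19 -> []
enqueue(20) -> [20]
enqueue(22) -> [20, 22]
dequeue() returns 20 -> [22]
Final queue (front to back): [22]


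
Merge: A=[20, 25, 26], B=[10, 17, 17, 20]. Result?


Compare heads, take smaller each step.
Merged: [10, 17, 17, 20, 20, 25, 26]


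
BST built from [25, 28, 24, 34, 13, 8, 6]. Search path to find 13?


BST root = 25
Search for 13: compare at each node
Path: [25, 24, 13]


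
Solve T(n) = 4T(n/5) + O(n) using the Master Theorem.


a=4, b=5, c=1. log_5(4)=0.861 < c=1. Case 3: O(n^c) = O(n)
Complexity: O(n)


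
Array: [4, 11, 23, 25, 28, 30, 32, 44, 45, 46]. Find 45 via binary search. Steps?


Search for 45:
[0,9] mid=4 arr[4]=28
[5,9] mid=7 arr[7]=44
[8,9] mid=8 arr[8]=45
Total: 3 comparisons


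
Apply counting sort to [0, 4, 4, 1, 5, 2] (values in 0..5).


Count array: [1, 1, 1, 0, 2, 1]
Reconstruct: [0, 1, 2, 4, 4, 5]


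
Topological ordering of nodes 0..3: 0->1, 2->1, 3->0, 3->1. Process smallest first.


Kahn's algorithm, process smallest node first
Order: [2, 3, 0, 1]


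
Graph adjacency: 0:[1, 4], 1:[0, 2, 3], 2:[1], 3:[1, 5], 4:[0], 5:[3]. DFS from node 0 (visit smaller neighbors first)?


DFS stack-based: start with [0]
Visit order: [0, 1, 2, 3, 5, 4]


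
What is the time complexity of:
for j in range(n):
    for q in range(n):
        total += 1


Per nesting level: O(n) * O(n) = O(n^2)
Complexity: O(n^2)


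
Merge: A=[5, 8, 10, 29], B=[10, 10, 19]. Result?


Compare heads, take smaller each step.
Merged: [5, 8, 10, 10, 10, 19, 29]


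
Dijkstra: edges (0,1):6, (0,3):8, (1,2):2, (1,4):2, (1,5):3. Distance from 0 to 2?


Dijkstra from 0:
Distances: {0: 0, 1: 6, 2: 8, 3: 8, 4: 8, 5: 9}
Shortest distance to 2 = 8, path = [0, 1, 2]


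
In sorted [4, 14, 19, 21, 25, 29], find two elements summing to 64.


Two pointers: lo=0, hi=5
No pair sums to 64


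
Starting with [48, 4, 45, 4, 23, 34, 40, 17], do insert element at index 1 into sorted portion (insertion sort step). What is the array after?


After one pass: [4, 48, 45, 4, 23, 34, 40, 17]


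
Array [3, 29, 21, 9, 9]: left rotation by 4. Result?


Left rotate by 4: [9, 3, 29, 21, 9]


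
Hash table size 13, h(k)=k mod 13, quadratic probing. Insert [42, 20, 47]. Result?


Insertions: 42->slot 3; 20->slot 7; 47->slot 8
Table: [None, None, None, 42, None, None, None, 20, 47, None, None, None, None]


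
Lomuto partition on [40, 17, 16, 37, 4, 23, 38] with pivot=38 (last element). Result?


Elements <= 38 go left of pivot.
Result: [17, 16, 37, 4, 23, 38, 40], pivot at index 5


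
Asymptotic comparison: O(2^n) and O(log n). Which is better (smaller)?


logarithmic grows slower than exponential
O(log n) is asymptotically smaller; O(2^n) grows faster


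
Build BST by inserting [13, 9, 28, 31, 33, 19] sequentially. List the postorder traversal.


Root = 13; build tree by BST insertion.
Postorder traversal: [9, 19, 33, 31, 28, 13]


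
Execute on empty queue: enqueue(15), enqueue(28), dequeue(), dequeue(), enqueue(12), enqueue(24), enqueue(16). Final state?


enqueue(15) -> [15]
enqueue(28) -> [15, 28]
dequeue() returns 15 -> [28]
dequeue() returns 28 -> []
enqueue(12) -> [12]
enqueue(24) -> [12, 24]
enqueue(16) -> [12, 24, 16]
Final queue (front to back): [12, 24, 16]


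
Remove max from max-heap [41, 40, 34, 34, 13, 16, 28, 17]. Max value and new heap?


Max = 41
Replace root with last, heapify down
Resulting heap: [40, 34, 34, 17, 13, 16, 28]


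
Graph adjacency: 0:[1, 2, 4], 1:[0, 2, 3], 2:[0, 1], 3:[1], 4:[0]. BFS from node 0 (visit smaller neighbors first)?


BFS queue: start with [0]
Visit order: [0, 1, 2, 4, 3]


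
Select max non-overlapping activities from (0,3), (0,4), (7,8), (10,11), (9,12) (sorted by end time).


Greedy: pick earliest-ending, then skip overlaps.
Selected (3 activities): [(0, 3), (7, 8), (10, 11)]


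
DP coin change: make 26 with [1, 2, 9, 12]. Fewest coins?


dp[0]=0; dp[i]=1+min(dp[i-c] for c in coins)
...dp[21]=2, dp[22]=3, dp[23]=3, dp[24]=2, dp[25]=3, dp[26]=3
Minimum coins for 26 = 3
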